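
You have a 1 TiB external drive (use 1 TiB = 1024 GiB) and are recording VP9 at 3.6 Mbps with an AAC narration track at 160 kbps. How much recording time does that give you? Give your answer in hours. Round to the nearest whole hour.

Audio: 160 kbps = 0.160 Mbps.
Total bitrate: 3.6 + 0.160 = 3.760 Mbps.
Capacity: 1 TiB = 8,796,093 Mb.
Recording time: 8,796,093 / 3.760 = 2,339,386 s ≈ 650 hours.

650 hours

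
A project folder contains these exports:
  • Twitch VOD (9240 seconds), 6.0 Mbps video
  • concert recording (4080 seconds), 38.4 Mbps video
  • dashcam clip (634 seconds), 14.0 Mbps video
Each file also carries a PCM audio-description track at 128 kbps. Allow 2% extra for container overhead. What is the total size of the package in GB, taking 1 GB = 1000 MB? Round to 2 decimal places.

Audio: 128 kbps = 0.128 Mbps.
Twitch VOD: 6.128 Mbps × 9240 s × 1.02 = 57755.2 Mb
concert recording: 38.528 Mbps × 4080 s × 1.02 = 160338.1 Mb
dashcam clip: 14.128 Mbps × 634 s × 1.02 = 9136.3 Mb
Total: 227229.6 Mb = 28403.7 MB.
= 28.40 GB.

28.40 GB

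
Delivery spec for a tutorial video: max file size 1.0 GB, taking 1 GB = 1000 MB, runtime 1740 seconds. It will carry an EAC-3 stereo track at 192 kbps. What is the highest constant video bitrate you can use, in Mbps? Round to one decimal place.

Budget: 1.0 GB = 8000.0 Mb.
Total bitrate budget: 8000.0 Mb / 1740 s = 4.598 Mbps.
Audio: 192 kbps = 0.192 Mbps.
Video: 4.598 − 0.192 = 4.406 Mbps.

4.4 Mbps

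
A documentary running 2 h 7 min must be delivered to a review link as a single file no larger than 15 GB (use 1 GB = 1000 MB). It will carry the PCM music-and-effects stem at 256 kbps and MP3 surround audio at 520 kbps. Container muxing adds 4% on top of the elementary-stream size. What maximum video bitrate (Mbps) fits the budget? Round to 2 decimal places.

Budget: 15 GB = 120000.0 Mb.
Stream payload after overhead: 120000.0 / 1.04 = 115384.6 Mb.
2 h 7 min = 127 min = 7620 s
Total bitrate budget: 115384.6 Mb / 7620 s = 15.142 Mbps.
Audio total: 256 + 520 = 776 kbps = 0.776 Mbps.
Video: 15.142 − 0.776 = 14.366 Mbps.

14.37 Mbps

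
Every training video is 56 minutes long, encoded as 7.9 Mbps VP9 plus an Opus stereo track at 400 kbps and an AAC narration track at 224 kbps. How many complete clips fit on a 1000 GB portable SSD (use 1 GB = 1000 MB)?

56 min = 3360 s
Audio total: 400 + 224 = 624 kbps = 0.624 Mbps.
Total bitrate: 8.524 Mbps.
Per item: 8.524 Mbps × 3360 s = 28,641 Mb = 3,580 MB.
Capacity: 1000 GB = 8,000,000 Mb; 279.32 items → 279 complete.

279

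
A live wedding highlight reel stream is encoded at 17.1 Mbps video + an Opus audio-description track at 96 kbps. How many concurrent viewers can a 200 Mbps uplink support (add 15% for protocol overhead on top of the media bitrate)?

Audio: 96 kbps = 0.096 Mbps.
Per-viewer media rate: 17.196 Mbps.
On the wire with 15% overhead: 19.775 Mbps.
200 Mbps = 200.0 Mbps; 200.0 / 19.775 = 10.11 → 10 viewers.

10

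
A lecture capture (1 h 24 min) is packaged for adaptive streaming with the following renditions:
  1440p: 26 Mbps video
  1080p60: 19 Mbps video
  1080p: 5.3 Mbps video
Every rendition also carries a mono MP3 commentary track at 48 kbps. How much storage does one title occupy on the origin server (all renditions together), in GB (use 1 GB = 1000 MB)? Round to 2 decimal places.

1 h 24 min = 84 min = 5040 s
Audio: 48 kbps = 0.048 Mbps.
Sum of rendition bitrates: (26+0.048) + (19+0.048) + (5.3+0.048) = 50.444 Mbps.
× 5040 s = 254,238 Mb = 31,780 MB = 31.78 GB.

31.78 GB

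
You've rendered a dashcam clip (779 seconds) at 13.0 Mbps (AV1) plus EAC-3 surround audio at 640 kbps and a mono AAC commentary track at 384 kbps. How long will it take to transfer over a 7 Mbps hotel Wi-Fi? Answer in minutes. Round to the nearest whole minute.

Audio total: 640 + 384 = 1024 kbps = 1.024 Mbps.
Total bitrate: 14.024 Mbps.
File: 14.024 Mbps × 779 s = 10924.7 Mb.
At 7 Mbps: 10924.7 / 7 = 1560.7 s ≈ 26 minutes.

26 minutes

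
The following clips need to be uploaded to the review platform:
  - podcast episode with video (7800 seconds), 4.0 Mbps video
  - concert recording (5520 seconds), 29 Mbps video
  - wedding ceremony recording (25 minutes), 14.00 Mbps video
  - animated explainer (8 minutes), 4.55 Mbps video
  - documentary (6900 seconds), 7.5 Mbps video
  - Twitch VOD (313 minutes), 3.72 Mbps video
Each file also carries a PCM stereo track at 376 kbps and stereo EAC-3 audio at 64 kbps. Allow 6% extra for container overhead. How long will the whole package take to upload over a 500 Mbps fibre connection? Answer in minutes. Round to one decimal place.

12.5 minutes

Audio total: 376 + 64 = 440 kbps = 0.440 Mbps.
podcast episode with video: 4.440 Mbps × 7800 s × 1.06 = 36709.9 Mb
concert recording: 29.440 Mbps × 5520 s × 1.06 = 172259.3 Mb
wedding ceremony recording: 14.440 Mbps × 1500 s × 1.06 = 22959.6 Mb
animated explainer: 4.990 Mbps × 480 s × 1.06 = 2538.9 Mb
documentary: 7.940 Mbps × 6900 s × 1.06 = 58073.2 Mb
Twitch VOD: 4.160 Mbps × 18780 s × 1.06 = 82812.3 Mb
Total: 375353.2 Mb = 46919.2 MB.
At 500 Mbps: 375353.2 / 500 = 751 s ≈ 12.5 minutes.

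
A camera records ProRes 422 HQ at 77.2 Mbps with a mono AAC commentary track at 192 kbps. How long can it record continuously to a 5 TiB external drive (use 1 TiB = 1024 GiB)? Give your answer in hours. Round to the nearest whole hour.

158 hours

Audio: 192 kbps = 0.192 Mbps.
Total bitrate: 77.2 + 0.192 = 77.392 Mbps.
Capacity: 5 TiB = 43,980,465 Mb.
Recording time: 43,980,465 / 77.392 = 568,282 s ≈ 158 hours.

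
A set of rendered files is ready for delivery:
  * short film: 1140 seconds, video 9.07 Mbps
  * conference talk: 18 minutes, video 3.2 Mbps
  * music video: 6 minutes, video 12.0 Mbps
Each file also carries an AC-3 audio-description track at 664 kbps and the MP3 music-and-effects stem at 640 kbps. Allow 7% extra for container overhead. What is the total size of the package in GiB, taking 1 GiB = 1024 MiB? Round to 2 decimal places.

Audio total: 664 + 640 = 1304 kbps = 1.304 Mbps.
short film: 10.374 Mbps × 1140 s × 1.07 = 12654.2 Mb
conference talk: 4.504 Mbps × 1080 s × 1.07 = 5204.8 Mb
music video: 13.304 Mbps × 360 s × 1.07 = 5124.7 Mb
Total: 22983.7 Mb = 2873.0 MB.
= 2.676 GiB.

2.68 GiB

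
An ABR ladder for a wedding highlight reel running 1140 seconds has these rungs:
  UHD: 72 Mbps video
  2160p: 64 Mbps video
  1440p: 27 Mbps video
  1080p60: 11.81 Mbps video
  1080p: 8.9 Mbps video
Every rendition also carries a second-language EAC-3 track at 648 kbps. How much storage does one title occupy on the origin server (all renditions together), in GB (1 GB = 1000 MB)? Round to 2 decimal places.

26.64 GB

Audio: 648 kbps = 0.648 Mbps.
Sum of rendition bitrates: (72+0.648) + (64+0.648) + (27+0.648) + (11.81+0.648) + (8.9+0.648) = 186.950 Mbps.
× 1140 s = 213,123 Mb = 26,640 MB = 26.64 GB.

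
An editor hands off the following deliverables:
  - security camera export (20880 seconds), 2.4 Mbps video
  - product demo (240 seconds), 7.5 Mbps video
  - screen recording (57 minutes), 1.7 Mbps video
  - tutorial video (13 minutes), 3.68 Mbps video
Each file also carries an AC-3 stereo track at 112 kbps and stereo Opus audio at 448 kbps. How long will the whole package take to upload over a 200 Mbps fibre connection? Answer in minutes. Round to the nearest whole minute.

6 minutes

Audio total: 112 + 448 = 560 kbps = 0.560 Mbps.
security camera export: 2.960 Mbps × 20880 s = 61804.8 Mb
product demo: 8.060 Mbps × 240 s = 1934.4 Mb
screen recording: 2.260 Mbps × 3420 s = 7729.2 Mb
tutorial video: 4.240 Mbps × 780 s = 3307.2 Mb
Total: 74775.6 Mb = 9347.0 MB.
At 200 Mbps: 74775.6 / 200 = 374 s ≈ 6.23 minutes.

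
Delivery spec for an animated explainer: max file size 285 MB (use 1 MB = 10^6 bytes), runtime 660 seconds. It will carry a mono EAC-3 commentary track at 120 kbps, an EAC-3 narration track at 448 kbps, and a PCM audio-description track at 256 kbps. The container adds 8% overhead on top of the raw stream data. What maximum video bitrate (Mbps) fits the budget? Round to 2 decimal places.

2.37 Mbps

Budget: 285 MB = 2280.0 Mb.
Stream payload after overhead: 2280.0 / 1.08 = 2111.1 Mb.
Total bitrate budget: 2111.1 Mb / 660 s = 3.199 Mbps.
Audio total: 120 + 448 + 256 = 824 kbps = 0.824 Mbps.
Video: 3.199 − 0.824 = 2.375 Mbps.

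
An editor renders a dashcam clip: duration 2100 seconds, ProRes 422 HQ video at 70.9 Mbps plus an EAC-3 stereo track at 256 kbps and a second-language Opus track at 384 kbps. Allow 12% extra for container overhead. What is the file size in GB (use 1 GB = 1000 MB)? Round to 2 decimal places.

Audio total: 256 + 384 = 640 kbps = 0.640 Mbps.
Total bitrate: 70.9 + 0.640 = 71.540 Mbps.
Stream data: 71.540 Mbps × 2100 s = 150234.0 Mb.
With 12% container overhead: ×1.12.
168,262 Mb ÷ 8 = 21,033 MB → 21.03 GB.

21.03 GB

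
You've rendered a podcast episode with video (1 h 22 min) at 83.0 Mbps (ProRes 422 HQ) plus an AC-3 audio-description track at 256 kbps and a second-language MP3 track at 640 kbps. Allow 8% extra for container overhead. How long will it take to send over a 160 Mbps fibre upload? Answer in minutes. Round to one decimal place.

46.4 minutes

1 h 22 min = 82 min = 4920 s
Audio total: 256 + 640 = 896 kbps = 0.896 Mbps.
Total bitrate: 83.896 Mbps.
File: 83.896 Mbps × 4920 s = 412768.3 Mb.
With 8% container overhead: ×1.08. → 445789.8 Mb.
At 160 Mbps: 445789.8 / 160 = 2786.2 s ≈ 46.4 minutes.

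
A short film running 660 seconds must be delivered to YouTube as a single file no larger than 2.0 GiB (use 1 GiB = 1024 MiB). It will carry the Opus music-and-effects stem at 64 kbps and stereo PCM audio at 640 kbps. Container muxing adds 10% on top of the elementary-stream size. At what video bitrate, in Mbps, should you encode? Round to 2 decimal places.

Budget: 2.0 GiB = 17179.9 Mb.
Stream payload after overhead: 17179.9 / 1.10 = 15618.1 Mb.
Total bitrate budget: 15618.1 Mb / 660 s = 23.664 Mbps.
Audio total: 64 + 640 = 704 kbps = 0.704 Mbps.
Video: 23.664 − 0.704 = 22.960 Mbps.

22.96 Mbps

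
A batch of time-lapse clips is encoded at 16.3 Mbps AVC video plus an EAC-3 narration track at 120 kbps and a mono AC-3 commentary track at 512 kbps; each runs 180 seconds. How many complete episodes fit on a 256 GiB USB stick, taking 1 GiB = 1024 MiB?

Audio total: 120 + 512 = 632 kbps = 0.632 Mbps.
Total bitrate: 16.932 Mbps.
Per item: 16.932 Mbps × 180 s = 3,048 Mb = 381.0 MB.
Capacity: 256 GiB = 2,199,023 Mb; 721.52 items → 721 complete.

721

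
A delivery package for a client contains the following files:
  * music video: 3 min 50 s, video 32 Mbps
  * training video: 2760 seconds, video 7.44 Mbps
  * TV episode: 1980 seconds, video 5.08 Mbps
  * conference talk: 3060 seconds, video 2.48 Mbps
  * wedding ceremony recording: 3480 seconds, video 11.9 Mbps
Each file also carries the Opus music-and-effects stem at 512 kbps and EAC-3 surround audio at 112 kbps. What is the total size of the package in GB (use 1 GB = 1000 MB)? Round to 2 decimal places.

Audio total: 512 + 112 = 624 kbps = 0.624 Mbps.
music video: 32.624 Mbps × 230 s = 7503.5 Mb
training video: 8.064 Mbps × 2760 s = 22256.6 Mb
TV episode: 5.704 Mbps × 1980 s = 11293.9 Mb
conference talk: 3.104 Mbps × 3060 s = 9498.2 Mb
wedding ceremony recording: 12.524 Mbps × 3480 s = 43583.5 Mb
Total: 94135.8 Mb = 11767.0 MB.
= 11.77 GB.

11.77 GB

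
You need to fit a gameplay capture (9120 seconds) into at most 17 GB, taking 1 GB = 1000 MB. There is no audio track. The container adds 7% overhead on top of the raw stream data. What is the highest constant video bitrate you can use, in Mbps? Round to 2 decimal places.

13.94 Mbps

Budget: 17 GB = 136000.0 Mb.
Stream payload after overhead: 136000.0 / 1.07 = 127102.8 Mb.
Total bitrate budget: 127102.8 Mb / 9120 s = 13.937 Mbps.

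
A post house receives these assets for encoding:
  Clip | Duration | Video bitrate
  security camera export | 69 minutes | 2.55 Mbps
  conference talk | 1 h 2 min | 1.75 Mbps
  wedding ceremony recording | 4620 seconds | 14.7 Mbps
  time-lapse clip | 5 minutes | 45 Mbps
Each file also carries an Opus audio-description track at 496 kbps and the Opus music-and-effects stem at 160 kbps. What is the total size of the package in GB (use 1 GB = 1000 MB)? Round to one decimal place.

Audio total: 496 + 160 = 656 kbps = 0.656 Mbps.
security camera export: 3.206 Mbps × 4140 s = 13272.8 Mb
conference talk: 2.406 Mbps × 3720 s = 8950.3 Mb
wedding ceremony recording: 15.356 Mbps × 4620 s = 70944.7 Mb
time-lapse clip: 45.656 Mbps × 300 s = 13696.8 Mb
Total: 106864.7 Mb = 13358.1 MB.
= 13.36 GB.

13.4 GB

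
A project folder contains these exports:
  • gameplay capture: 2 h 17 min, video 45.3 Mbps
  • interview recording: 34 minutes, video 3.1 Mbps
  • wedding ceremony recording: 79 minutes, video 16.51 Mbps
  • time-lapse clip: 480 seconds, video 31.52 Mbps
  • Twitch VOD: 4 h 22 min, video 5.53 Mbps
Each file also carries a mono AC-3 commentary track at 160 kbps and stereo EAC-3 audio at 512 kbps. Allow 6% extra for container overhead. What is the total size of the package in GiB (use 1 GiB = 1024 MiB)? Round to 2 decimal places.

71.57 GiB

Audio total: 160 + 512 = 672 kbps = 0.672 Mbps.
gameplay capture: 45.972 Mbps × 8220 s × 1.06 = 400563.2 Mb
interview recording: 3.772 Mbps × 2040 s × 1.06 = 8156.6 Mb
wedding ceremony recording: 17.182 Mbps × 4740 s × 1.06 = 86329.2 Mb
time-lapse clip: 32.192 Mbps × 480 s × 1.06 = 16379.3 Mb
Twitch VOD: 6.202 Mbps × 15720 s × 1.06 = 103345.2 Mb
Total: 614773.5 Mb = 76846.7 MB.
= 71.57 GiB.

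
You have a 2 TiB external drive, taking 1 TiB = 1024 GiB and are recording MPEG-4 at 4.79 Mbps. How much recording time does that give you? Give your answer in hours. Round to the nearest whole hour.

1020 hours

Capacity: 2 TiB = 17,592,186 Mb.
Recording time: 17,592,186 / 4.790 = 3,672,690 s ≈ 1,020 hours.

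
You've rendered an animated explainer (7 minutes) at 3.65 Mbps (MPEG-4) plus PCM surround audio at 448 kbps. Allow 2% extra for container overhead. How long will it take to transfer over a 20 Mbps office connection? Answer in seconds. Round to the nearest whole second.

7 min = 420 s
Audio: 448 kbps = 0.448 Mbps.
Total bitrate: 4.098 Mbps.
File: 4.098 Mbps × 420 s = 1721.2 Mb.
With 2% container overhead: ×1.02. → 1755.6 Mb.
At 20 Mbps: 1755.6 / 20 = 87.8 s ≈ 87.8 seconds.

88 seconds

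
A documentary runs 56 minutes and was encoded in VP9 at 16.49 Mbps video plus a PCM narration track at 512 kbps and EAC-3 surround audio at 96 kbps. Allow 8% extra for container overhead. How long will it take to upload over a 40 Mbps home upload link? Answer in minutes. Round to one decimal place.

25.9 minutes

56 min = 3360 s
Audio total: 512 + 96 = 608 kbps = 0.608 Mbps.
Total bitrate: 17.098 Mbps.
File: 17.098 Mbps × 3360 s = 57449.3 Mb.
With 8% container overhead: ×1.08. → 62045.2 Mb.
At 40 Mbps: 62045.2 / 40 = 1551.1 s ≈ 25.9 minutes.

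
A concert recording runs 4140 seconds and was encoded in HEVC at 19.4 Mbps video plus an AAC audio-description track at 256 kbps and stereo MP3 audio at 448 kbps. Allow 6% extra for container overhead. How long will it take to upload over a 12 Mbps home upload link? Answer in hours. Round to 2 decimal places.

Audio total: 256 + 448 = 704 kbps = 0.704 Mbps.
Total bitrate: 20.104 Mbps.
File: 20.104 Mbps × 4140 s = 83230.6 Mb.
With 6% container overhead: ×1.06. → 88224.4 Mb.
At 12 Mbps: 88224.4 / 12 = 7352.0 s ≈ 2.04 hours.

2.04 hours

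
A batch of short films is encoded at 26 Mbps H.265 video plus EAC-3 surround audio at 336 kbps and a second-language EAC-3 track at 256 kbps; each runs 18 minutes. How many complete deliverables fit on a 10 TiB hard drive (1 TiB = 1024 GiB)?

3062

18 min = 1080 s
Audio total: 336 + 256 = 592 kbps = 0.592 Mbps.
Total bitrate: 26.592 Mbps.
Per item: 26.592 Mbps × 1080 s = 28,719 Mb = 3,590 MB.
Capacity: 10 TiB = 87,960,930 Mb; 3062.77 items → 3062 complete.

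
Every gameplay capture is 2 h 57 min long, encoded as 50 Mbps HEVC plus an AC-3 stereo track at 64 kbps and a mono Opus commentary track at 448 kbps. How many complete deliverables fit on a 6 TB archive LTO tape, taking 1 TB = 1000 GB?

89

2 h 57 min = 177 min = 10620 s
Audio total: 64 + 448 = 512 kbps = 0.512 Mbps.
Total bitrate: 50.512 Mbps.
Per item: 50.512 Mbps × 10620 s = 536,437 Mb = 67,055 MB.
Capacity: 6 TB = 48,000,000 Mb; 89.48 items → 89 complete.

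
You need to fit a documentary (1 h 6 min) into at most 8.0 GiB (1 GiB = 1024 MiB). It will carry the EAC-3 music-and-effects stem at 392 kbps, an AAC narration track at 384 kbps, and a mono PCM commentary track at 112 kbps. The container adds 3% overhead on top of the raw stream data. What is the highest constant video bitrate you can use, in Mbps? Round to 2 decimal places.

Budget: 8.0 GiB = 68719.5 Mb.
Stream payload after overhead: 68719.5 / 1.03 = 66717.9 Mb.
1 h 6 min = 66 min = 3960 s
Total bitrate budget: 66717.9 Mb / 3960 s = 16.848 Mbps.
Audio total: 392 + 384 + 112 = 888 kbps = 0.888 Mbps.
Video: 16.848 − 0.888 = 15.960 Mbps.

15.96 Mbps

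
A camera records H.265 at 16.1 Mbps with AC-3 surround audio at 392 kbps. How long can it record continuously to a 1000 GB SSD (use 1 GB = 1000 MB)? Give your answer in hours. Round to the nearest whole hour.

135 hours

Audio: 392 kbps = 0.392 Mbps.
Total bitrate: 16.1 + 0.392 = 16.492 Mbps.
Capacity: 1000 GB = 8,000,000 Mb.
Recording time: 8,000,000 / 16.492 = 485,084 s ≈ 135 hours.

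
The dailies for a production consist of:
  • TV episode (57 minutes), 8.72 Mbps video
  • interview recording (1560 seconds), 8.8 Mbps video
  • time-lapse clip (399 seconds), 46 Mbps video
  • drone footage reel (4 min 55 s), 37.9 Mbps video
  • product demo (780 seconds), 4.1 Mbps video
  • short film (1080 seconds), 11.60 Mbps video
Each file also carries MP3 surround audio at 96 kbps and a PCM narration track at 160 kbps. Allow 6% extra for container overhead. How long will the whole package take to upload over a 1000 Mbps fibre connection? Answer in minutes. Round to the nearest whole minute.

2 minutes

Audio total: 96 + 160 = 256 kbps = 0.256 Mbps.
TV episode: 8.976 Mbps × 3420 s × 1.06 = 32539.8 Mb
interview recording: 9.056 Mbps × 1560 s × 1.06 = 14975.0 Mb
time-lapse clip: 46.256 Mbps × 399 s × 1.06 = 19563.5 Mb
drone footage reel: 38.156 Mbps × 295 s × 1.06 = 11931.4 Mb
product demo: 4.356 Mbps × 780 s × 1.06 = 3601.5 Mb
short film: 11.856 Mbps × 1080 s × 1.06 = 13572.7 Mb
Total: 96184.0 Mb = 12023.0 MB.
At 1000 Mbps: 96184.0 / 1000 = 96 s ≈ 1.6 minutes.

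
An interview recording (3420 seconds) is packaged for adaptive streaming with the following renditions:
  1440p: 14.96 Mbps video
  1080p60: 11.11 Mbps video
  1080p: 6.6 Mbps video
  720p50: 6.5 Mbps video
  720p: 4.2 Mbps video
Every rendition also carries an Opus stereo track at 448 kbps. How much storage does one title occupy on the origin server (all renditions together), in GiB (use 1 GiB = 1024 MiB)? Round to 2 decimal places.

Audio: 448 kbps = 0.448 Mbps.
Sum of rendition bitrates: (14.96+0.448) + (11.11+0.448) + (6.6+0.448) + (6.5+0.448) + (4.2+0.448) = 45.610 Mbps.
× 3420 s = 155,986 Mb = 19,498 MB = 18.16 GiB.

18.16 GiB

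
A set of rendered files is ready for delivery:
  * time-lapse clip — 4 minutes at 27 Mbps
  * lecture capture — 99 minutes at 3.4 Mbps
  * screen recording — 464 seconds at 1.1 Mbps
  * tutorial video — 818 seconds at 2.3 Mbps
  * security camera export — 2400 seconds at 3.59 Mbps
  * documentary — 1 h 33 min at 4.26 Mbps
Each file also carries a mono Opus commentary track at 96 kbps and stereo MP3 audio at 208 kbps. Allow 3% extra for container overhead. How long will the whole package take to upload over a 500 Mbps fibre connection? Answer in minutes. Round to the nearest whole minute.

Audio total: 96 + 208 = 304 kbps = 0.304 Mbps.
time-lapse clip: 27.304 Mbps × 240 s × 1.03 = 6749.5 Mb
lecture capture: 3.704 Mbps × 5940 s × 1.03 = 22661.8 Mb
screen recording: 1.404 Mbps × 464 s × 1.03 = 671.0 Mb
tutorial video: 2.604 Mbps × 818 s × 1.03 = 2194.0 Mb
security camera export: 3.894 Mbps × 2400 s × 1.03 = 9626.0 Mb
documentary: 4.564 Mbps × 5580 s × 1.03 = 26231.1 Mb
Total: 68133.4 Mb = 8516.7 MB.
At 500 Mbps: 68133.4 / 500 = 136 s ≈ 2.27 minutes.

2 minutes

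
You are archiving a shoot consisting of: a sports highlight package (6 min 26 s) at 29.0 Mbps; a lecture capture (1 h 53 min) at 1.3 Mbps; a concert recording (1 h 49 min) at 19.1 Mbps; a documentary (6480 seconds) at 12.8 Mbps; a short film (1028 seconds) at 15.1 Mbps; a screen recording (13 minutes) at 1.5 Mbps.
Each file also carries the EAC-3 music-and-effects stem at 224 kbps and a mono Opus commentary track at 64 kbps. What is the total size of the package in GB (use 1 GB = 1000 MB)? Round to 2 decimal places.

Audio total: 224 + 64 = 288 kbps = 0.288 Mbps.
sports highlight package: 29.288 Mbps × 386 s = 11305.2 Mb
lecture capture: 1.588 Mbps × 6780 s = 10766.6 Mb
concert recording: 19.388 Mbps × 6540 s = 126797.5 Mb
documentary: 13.088 Mbps × 6480 s = 84810.2 Mb
short film: 15.388 Mbps × 1028 s = 15818.9 Mb
screen recording: 1.788 Mbps × 780 s = 1394.6 Mb
Total: 250893.1 Mb = 31361.6 MB.
= 31.36 GB.

31.36 GB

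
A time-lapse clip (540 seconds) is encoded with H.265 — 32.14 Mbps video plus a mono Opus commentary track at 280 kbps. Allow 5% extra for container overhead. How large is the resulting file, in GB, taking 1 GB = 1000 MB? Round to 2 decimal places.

Audio: 280 kbps = 0.280 Mbps.
Total bitrate: 32.14 + 0.280 = 32.420 Mbps.
Stream data: 32.420 Mbps × 540 s = 17506.8 Mb.
With 5% container overhead: ×1.05.
18,382 Mb ÷ 8 = 2,298 MB → 2.298 GB.

2.30 GB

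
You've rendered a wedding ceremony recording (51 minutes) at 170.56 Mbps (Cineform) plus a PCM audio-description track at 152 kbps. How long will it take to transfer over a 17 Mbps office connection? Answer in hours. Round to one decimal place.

51 min = 3060 s
Audio: 152 kbps = 0.152 Mbps.
Total bitrate: 170.712 Mbps.
File: 170.712 Mbps × 3060 s = 522378.7 Mb.
At 17 Mbps: 522378.7 / 17 = 30728.2 s ≈ 8.54 hours.

8.5 hours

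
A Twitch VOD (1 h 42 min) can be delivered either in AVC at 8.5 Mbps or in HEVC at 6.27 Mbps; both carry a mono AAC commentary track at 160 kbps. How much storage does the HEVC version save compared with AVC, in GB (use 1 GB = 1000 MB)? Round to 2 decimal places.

1.71 GB

1 h 42 min = 102 min = 6120 s
Audio: 160 kbps = 0.160 Mbps.
AVC: 8.660 Mbps × 6120 s = 52999.2 Mb = 6.625 GB.
HEVC: 6.430 Mbps × 6120 s = 39351.6 Mb = 4.919 GB.
Saving: 6.625 − 4.919 = 1.706 GB.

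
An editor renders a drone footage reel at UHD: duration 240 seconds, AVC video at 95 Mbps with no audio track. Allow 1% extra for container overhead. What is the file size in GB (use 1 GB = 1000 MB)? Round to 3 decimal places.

2.879 GB

Total bitrate: 95 Mbps.
Stream data: 95.000 Mbps × 240 s = 22800.0 Mb.
With 1% container overhead: ×1.01.
23,028 Mb ÷ 8 = 2,878 MB → 2.878 GB.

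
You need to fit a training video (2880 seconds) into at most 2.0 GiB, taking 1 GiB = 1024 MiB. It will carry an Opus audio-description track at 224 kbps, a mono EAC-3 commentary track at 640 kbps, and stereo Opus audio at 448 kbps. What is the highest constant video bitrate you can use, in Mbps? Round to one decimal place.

4.7 Mbps

Budget: 2.0 GiB = 17179.9 Mb.
Total bitrate budget: 17179.9 Mb / 2880 s = 5.965 Mbps.
Audio total: 224 + 640 + 448 = 1312 kbps = 1.312 Mbps.
Video: 5.965 − 1.312 = 4.653 Mbps.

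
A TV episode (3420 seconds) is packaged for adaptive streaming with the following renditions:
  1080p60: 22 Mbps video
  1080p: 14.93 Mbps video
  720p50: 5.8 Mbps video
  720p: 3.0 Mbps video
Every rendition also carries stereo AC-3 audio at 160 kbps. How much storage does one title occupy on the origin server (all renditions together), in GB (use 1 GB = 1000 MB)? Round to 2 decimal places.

Audio: 160 kbps = 0.160 Mbps.
Sum of rendition bitrates: (22+0.160) + (14.93+0.160) + (5.8+0.160) + (3.0+0.160) = 46.370 Mbps.
× 3420 s = 158,585 Mb = 19,823 MB = 19.82 GB.

19.82 GB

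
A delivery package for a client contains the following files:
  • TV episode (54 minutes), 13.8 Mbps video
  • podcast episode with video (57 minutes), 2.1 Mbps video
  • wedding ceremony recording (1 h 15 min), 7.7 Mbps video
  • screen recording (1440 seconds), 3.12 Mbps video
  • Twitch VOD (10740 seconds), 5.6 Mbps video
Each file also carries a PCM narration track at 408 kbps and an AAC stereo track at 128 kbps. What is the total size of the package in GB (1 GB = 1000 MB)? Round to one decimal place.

20.5 GB

Audio total: 408 + 128 = 536 kbps = 0.536 Mbps.
TV episode: 14.336 Mbps × 3240 s = 46448.6 Mb
podcast episode with video: 2.636 Mbps × 3420 s = 9015.1 Mb
wedding ceremony recording: 8.236 Mbps × 4500 s = 37062.0 Mb
screen recording: 3.656 Mbps × 1440 s = 5264.6 Mb
Twitch VOD: 6.136 Mbps × 10740 s = 65900.6 Mb
Total: 163691.0 Mb = 20461.4 MB.
= 20.46 GB.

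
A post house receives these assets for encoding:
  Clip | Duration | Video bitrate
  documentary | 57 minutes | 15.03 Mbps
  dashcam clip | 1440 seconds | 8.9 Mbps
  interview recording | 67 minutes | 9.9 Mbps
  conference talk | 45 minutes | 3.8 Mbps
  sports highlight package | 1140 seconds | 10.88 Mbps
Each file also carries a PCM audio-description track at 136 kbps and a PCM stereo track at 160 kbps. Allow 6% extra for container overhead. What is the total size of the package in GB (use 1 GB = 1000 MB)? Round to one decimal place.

17.3 GB

Audio total: 136 + 160 = 296 kbps = 0.296 Mbps.
documentary: 15.326 Mbps × 3420 s × 1.06 = 55559.8 Mb
dashcam clip: 9.196 Mbps × 1440 s × 1.06 = 14036.8 Mb
interview recording: 10.196 Mbps × 4020 s × 1.06 = 43447.2 Mb
conference talk: 4.096 Mbps × 2700 s × 1.06 = 11722.8 Mb
sports highlight package: 11.176 Mbps × 1140 s × 1.06 = 13505.1 Mb
Total: 138271.6 Mb = 17284.0 MB.
= 17.28 GB.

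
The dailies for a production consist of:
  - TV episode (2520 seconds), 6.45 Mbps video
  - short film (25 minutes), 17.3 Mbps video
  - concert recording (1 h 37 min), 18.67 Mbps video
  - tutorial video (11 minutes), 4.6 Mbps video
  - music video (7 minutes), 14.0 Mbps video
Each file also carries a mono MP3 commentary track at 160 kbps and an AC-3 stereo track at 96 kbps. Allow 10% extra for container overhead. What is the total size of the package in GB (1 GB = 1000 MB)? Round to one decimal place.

Audio total: 160 + 96 = 256 kbps = 0.256 Mbps.
TV episode: 6.706 Mbps × 2520 s × 1.10 = 18589.0 Mb
short film: 17.556 Mbps × 1500 s × 1.10 = 28967.4 Mb
concert recording: 18.926 Mbps × 5820 s × 1.10 = 121164.3 Mb
tutorial video: 4.856 Mbps × 660 s × 1.10 = 3525.5 Mb
music video: 14.256 Mbps × 420 s × 1.10 = 6586.3 Mb
Total: 178832.4 Mb = 22354.1 MB.
= 22.35 GB.

22.4 GB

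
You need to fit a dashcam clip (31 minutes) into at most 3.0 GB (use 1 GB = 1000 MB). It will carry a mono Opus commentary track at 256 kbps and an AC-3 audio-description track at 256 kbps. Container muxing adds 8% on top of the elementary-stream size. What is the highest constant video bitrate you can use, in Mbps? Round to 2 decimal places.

Budget: 3.0 GB = 24000.0 Mb.
Stream payload after overhead: 24000.0 / 1.08 = 22222.2 Mb.
31 min = 1860 s
Total bitrate budget: 22222.2 Mb / 1860 s = 11.947 Mbps.
Audio total: 256 + 256 = 512 kbps = 0.512 Mbps.
Video: 11.947 − 0.512 = 11.435 Mbps.

11.44 Mbps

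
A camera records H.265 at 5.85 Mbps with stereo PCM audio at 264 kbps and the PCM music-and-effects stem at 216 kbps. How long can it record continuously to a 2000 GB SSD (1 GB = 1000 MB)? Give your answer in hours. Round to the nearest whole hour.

702 hours

Audio total: 264 + 216 = 480 kbps = 0.480 Mbps.
Total bitrate: 5.85 + 0.480 = 6.330 Mbps.
Capacity: 2000 GB = 16,000,000 Mb.
Recording time: 16,000,000 / 6.330 = 2,527,646 s ≈ 702 hours.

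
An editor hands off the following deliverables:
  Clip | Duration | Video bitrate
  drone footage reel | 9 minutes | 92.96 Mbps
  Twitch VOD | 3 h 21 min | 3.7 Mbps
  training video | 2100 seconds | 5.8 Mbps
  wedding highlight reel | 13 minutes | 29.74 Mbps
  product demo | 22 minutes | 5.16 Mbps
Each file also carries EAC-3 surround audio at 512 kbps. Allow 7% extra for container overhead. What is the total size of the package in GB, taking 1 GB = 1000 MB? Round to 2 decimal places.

Audio: 512 kbps = 0.512 Mbps.
drone footage reel: 93.472 Mbps × 540 s × 1.07 = 54008.1 Mb
Twitch VOD: 4.212 Mbps × 12060 s × 1.07 = 54352.5 Mb
training video: 6.312 Mbps × 2100 s × 1.07 = 14183.1 Mb
wedding highlight reel: 30.252 Mbps × 780 s × 1.07 = 25248.3 Mb
product demo: 5.672 Mbps × 1320 s × 1.07 = 8011.1 Mb
Total: 155803.1 Mb = 19475.4 MB.
= 19.48 GB.

19.48 GB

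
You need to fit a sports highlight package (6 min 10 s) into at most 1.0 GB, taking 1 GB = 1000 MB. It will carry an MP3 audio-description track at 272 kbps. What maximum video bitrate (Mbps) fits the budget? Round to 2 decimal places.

Budget: 1.0 GB = 8000.0 Mb.
6 min 10 s = 370 s
Total bitrate budget: 8000.0 Mb / 370 s = 21.622 Mbps.
Audio: 272 kbps = 0.272 Mbps.
Video: 21.622 − 0.272 = 21.350 Mbps.

21.35 Mbps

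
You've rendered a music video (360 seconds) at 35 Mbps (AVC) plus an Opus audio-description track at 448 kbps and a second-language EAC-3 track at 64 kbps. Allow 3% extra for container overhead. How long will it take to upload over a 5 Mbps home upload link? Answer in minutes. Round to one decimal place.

Audio total: 448 + 64 = 512 kbps = 0.512 Mbps.
Total bitrate: 35.512 Mbps.
File: 35.512 Mbps × 360 s = 12784.3 Mb.
With 3% container overhead: ×1.03. → 13167.8 Mb.
At 5 Mbps: 13167.8 / 5 = 2633.6 s ≈ 43.9 minutes.

43.9 minutes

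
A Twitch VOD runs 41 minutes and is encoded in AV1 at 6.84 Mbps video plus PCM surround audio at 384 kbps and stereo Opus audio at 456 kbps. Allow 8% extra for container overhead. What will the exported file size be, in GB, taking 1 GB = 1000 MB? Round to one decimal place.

2.6 GB

41 min = 2460 s
Audio total: 384 + 456 = 840 kbps = 0.840 Mbps.
Total bitrate: 6.84 + 0.840 = 7.680 Mbps.
Stream data: 7.680 Mbps × 2460 s = 18892.8 Mb.
With 8% container overhead: ×1.08.
20,404 Mb ÷ 8 = 2,551 MB → 2.551 GB.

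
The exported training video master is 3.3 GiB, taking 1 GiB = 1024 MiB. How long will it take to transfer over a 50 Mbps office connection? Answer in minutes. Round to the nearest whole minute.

File: 3.3 GiB = 28346.8 Mb.
At 50 Mbps: 28346.8 / 50 = 566.9 s ≈ 9.45 minutes.

9 minutes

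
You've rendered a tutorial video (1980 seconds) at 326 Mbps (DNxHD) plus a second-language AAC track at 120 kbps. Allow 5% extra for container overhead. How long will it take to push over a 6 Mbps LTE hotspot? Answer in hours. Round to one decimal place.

31.4 hours

Audio: 120 kbps = 0.120 Mbps.
Total bitrate: 326.120 Mbps.
File: 326.120 Mbps × 1980 s = 645717.6 Mb.
With 5% container overhead: ×1.05. → 678003.5 Mb.
At 6 Mbps: 678003.5 / 6 = 113000.6 s ≈ 31.4 hours.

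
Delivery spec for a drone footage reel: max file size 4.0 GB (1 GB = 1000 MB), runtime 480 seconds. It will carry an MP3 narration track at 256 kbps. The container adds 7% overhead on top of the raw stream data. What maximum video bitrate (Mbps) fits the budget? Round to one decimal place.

62.0 Mbps

Budget: 4.0 GB = 32000.0 Mb.
Stream payload after overhead: 32000.0 / 1.07 = 29906.5 Mb.
Total bitrate budget: 29906.5 Mb / 480 s = 62.305 Mbps.
Audio: 256 kbps = 0.256 Mbps.
Video: 62.305 − 0.256 = 62.049 Mbps.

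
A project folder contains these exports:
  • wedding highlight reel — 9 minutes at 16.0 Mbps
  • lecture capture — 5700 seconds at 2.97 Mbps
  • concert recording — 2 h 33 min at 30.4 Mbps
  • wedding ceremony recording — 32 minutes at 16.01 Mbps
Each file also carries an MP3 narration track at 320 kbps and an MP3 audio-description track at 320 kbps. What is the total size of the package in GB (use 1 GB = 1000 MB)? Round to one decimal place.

43.3 GB

Audio total: 320 + 320 = 640 kbps = 0.640 Mbps.
wedding highlight reel: 16.640 Mbps × 540 s = 8985.6 Mb
lecture capture: 3.610 Mbps × 5700 s = 20577.0 Mb
concert recording: 31.040 Mbps × 9180 s = 284947.2 Mb
wedding ceremony recording: 16.650 Mbps × 1920 s = 31968.0 Mb
Total: 346477.8 Mb = 43309.7 MB.
= 43.31 GB.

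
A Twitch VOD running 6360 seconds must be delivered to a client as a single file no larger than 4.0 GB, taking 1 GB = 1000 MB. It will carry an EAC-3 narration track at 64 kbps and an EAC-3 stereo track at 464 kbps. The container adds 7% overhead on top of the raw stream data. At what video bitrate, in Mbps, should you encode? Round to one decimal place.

Budget: 4.0 GB = 32000.0 Mb.
Stream payload after overhead: 32000.0 / 1.07 = 29906.5 Mb.
Total bitrate budget: 29906.5 Mb / 6360 s = 4.702 Mbps.
Audio total: 64 + 464 = 528 kbps = 0.528 Mbps.
Video: 4.702 − 0.528 = 4.174 Mbps.

4.2 Mbps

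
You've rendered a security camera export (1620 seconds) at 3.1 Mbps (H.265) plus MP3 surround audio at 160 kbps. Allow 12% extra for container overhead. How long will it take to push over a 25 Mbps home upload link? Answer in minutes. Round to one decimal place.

3.9 minutes

Audio: 160 kbps = 0.160 Mbps.
Total bitrate: 3.260 Mbps.
File: 3.260 Mbps × 1620 s = 5281.2 Mb.
With 12% container overhead: ×1.12. → 5914.9 Mb.
At 25 Mbps: 5914.9 / 25 = 236.6 s ≈ 3.94 minutes.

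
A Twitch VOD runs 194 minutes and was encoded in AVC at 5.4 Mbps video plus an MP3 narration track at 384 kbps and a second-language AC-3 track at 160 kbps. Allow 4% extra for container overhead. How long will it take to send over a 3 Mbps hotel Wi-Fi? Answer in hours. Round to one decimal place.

6.7 hours

194 min = 11640 s
Audio total: 384 + 160 = 544 kbps = 0.544 Mbps.
Total bitrate: 5.944 Mbps.
File: 5.944 Mbps × 11640 s = 69188.2 Mb.
With 4% container overhead: ×1.04. → 71955.7 Mb.
At 3 Mbps: 71955.7 / 3 = 23985.2 s ≈ 6.66 hours.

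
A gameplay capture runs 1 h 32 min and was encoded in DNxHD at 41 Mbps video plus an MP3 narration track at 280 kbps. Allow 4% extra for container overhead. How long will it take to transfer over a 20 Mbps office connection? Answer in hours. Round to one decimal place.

3.3 hours

1 h 32 min = 92 min = 5520 s
Audio: 280 kbps = 0.280 Mbps.
Total bitrate: 41.280 Mbps.
File: 41.280 Mbps × 5520 s = 227865.6 Mb.
With 4% container overhead: ×1.04. → 236980.2 Mb.
At 20 Mbps: 236980.2 / 20 = 11849.0 s ≈ 3.29 hours.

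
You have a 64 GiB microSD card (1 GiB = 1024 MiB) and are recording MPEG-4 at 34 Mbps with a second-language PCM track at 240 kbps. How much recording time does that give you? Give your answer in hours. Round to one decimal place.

Audio: 240 kbps = 0.240 Mbps.
Total bitrate: 34 + 0.240 = 34.240 Mbps.
Capacity: 64 GiB = 549,756 Mb.
Recording time: 549,756 / 34.240 = 16,056 s ≈ 4.46 hours.

4.5 hours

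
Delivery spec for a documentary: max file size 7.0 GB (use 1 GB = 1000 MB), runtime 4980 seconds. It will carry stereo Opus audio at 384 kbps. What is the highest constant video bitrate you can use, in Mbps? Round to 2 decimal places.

Budget: 7.0 GB = 56000.0 Mb.
Total bitrate budget: 56000.0 Mb / 4980 s = 11.245 Mbps.
Audio: 384 kbps = 0.384 Mbps.
Video: 11.245 − 0.384 = 10.861 Mbps.

10.86 Mbps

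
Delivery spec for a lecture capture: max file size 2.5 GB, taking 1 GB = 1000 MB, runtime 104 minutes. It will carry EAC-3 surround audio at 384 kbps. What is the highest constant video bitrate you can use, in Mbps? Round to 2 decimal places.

Budget: 2.5 GB = 20000.0 Mb.
104 min = 6240 s
Total bitrate budget: 20000.0 Mb / 6240 s = 3.205 Mbps.
Audio: 384 kbps = 0.384 Mbps.
Video: 3.205 − 0.384 = 2.821 Mbps.

2.82 Mbps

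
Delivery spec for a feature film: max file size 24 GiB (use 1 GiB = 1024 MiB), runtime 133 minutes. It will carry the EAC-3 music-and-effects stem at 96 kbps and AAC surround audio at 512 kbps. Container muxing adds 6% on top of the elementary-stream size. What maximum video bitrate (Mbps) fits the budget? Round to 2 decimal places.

23.76 Mbps

Budget: 24 GiB = 206158.4 Mb.
Stream payload after overhead: 206158.4 / 1.06 = 194489.1 Mb.
133 min = 7980 s
Total bitrate budget: 194489.1 Mb / 7980 s = 24.372 Mbps.
Audio total: 96 + 512 = 608 kbps = 0.608 Mbps.
Video: 24.372 − 0.608 = 23.764 Mbps.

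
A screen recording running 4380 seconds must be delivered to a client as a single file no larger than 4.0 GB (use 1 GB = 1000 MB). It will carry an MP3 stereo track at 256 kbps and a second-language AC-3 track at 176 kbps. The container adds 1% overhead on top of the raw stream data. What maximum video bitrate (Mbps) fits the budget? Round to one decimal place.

6.8 Mbps

Budget: 4.0 GB = 32000.0 Mb.
Stream payload after overhead: 32000.0 / 1.01 = 31683.2 Mb.
Total bitrate budget: 31683.2 Mb / 4380 s = 7.234 Mbps.
Audio total: 256 + 176 = 432 kbps = 0.432 Mbps.
Video: 7.234 − 0.432 = 6.802 Mbps.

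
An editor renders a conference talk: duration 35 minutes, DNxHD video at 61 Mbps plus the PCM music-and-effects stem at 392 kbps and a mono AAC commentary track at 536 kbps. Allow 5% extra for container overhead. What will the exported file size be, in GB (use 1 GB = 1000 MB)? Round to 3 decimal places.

17.069 GB

35 min = 2100 s
Audio total: 392 + 536 = 928 kbps = 0.928 Mbps.
Total bitrate: 61 + 0.928 = 61.928 Mbps.
Stream data: 61.928 Mbps × 2100 s = 130048.8 Mb.
With 5% container overhead: ×1.05.
136,551 Mb ÷ 8 = 17,069 MB → 17.07 GB.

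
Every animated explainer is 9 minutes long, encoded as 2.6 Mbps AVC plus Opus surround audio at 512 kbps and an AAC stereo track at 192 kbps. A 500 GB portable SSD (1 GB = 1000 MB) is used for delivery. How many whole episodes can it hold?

2241

9 min = 540 s
Audio total: 512 + 192 = 704 kbps = 0.704 Mbps.
Total bitrate: 3.304 Mbps.
Per item: 3.304 Mbps × 540 s = 1,784 Mb = 223.0 MB.
Capacity: 500 GB = 4,000,000 Mb; 2241.95 items → 2241 complete.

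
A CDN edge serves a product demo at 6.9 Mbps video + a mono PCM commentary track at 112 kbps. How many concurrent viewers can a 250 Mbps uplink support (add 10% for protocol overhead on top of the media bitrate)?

Audio: 112 kbps = 0.112 Mbps.
Per-viewer media rate: 7.012 Mbps.
On the wire with 10% overhead: 7.713 Mbps.
250 Mbps = 250.0 Mbps; 250.0 / 7.713 = 32.41 → 32 viewers.

32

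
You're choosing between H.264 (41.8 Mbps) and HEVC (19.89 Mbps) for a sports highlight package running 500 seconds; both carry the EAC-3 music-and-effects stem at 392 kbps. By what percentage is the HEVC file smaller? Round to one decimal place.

Audio: 392 kbps = 0.392 Mbps.
H.264: 42.192 Mbps × 500 s = 21096.0 Mb = 2.637 GB.
HEVC: 20.282 Mbps × 500 s = 10141.0 Mb = 1.268 GB.
Reduction: (1 − 1.268/2.637) × 100 = 51.93%.

51.9%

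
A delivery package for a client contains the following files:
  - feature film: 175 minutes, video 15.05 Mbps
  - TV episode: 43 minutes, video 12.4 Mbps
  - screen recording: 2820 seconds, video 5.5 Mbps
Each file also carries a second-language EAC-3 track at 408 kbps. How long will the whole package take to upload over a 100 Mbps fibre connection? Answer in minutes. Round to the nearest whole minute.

35 minutes

Audio: 408 kbps = 0.408 Mbps.
feature film: 15.458 Mbps × 10500 s = 162309.0 Mb
TV episode: 12.808 Mbps × 2580 s = 33044.6 Mb
screen recording: 5.908 Mbps × 2820 s = 16660.6 Mb
Total: 212014.2 Mb = 26501.8 MB.
At 100 Mbps: 212014.2 / 100 = 2120 s ≈ 35.3 minutes.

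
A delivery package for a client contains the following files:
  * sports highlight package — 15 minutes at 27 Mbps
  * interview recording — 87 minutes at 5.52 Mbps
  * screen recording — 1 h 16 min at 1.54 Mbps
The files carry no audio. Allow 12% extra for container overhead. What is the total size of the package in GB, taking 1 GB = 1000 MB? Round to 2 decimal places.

8.42 GB

sports highlight package: 27.000 Mbps × 900 s × 1.12 = 27216.0 Mb
interview recording: 5.520 Mbps × 5220 s × 1.12 = 32272.1 Mb
screen recording: 1.540 Mbps × 4560 s × 1.12 = 7865.1 Mb
Total: 67353.2 Mb = 8419.2 MB.
= 8.419 GB.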